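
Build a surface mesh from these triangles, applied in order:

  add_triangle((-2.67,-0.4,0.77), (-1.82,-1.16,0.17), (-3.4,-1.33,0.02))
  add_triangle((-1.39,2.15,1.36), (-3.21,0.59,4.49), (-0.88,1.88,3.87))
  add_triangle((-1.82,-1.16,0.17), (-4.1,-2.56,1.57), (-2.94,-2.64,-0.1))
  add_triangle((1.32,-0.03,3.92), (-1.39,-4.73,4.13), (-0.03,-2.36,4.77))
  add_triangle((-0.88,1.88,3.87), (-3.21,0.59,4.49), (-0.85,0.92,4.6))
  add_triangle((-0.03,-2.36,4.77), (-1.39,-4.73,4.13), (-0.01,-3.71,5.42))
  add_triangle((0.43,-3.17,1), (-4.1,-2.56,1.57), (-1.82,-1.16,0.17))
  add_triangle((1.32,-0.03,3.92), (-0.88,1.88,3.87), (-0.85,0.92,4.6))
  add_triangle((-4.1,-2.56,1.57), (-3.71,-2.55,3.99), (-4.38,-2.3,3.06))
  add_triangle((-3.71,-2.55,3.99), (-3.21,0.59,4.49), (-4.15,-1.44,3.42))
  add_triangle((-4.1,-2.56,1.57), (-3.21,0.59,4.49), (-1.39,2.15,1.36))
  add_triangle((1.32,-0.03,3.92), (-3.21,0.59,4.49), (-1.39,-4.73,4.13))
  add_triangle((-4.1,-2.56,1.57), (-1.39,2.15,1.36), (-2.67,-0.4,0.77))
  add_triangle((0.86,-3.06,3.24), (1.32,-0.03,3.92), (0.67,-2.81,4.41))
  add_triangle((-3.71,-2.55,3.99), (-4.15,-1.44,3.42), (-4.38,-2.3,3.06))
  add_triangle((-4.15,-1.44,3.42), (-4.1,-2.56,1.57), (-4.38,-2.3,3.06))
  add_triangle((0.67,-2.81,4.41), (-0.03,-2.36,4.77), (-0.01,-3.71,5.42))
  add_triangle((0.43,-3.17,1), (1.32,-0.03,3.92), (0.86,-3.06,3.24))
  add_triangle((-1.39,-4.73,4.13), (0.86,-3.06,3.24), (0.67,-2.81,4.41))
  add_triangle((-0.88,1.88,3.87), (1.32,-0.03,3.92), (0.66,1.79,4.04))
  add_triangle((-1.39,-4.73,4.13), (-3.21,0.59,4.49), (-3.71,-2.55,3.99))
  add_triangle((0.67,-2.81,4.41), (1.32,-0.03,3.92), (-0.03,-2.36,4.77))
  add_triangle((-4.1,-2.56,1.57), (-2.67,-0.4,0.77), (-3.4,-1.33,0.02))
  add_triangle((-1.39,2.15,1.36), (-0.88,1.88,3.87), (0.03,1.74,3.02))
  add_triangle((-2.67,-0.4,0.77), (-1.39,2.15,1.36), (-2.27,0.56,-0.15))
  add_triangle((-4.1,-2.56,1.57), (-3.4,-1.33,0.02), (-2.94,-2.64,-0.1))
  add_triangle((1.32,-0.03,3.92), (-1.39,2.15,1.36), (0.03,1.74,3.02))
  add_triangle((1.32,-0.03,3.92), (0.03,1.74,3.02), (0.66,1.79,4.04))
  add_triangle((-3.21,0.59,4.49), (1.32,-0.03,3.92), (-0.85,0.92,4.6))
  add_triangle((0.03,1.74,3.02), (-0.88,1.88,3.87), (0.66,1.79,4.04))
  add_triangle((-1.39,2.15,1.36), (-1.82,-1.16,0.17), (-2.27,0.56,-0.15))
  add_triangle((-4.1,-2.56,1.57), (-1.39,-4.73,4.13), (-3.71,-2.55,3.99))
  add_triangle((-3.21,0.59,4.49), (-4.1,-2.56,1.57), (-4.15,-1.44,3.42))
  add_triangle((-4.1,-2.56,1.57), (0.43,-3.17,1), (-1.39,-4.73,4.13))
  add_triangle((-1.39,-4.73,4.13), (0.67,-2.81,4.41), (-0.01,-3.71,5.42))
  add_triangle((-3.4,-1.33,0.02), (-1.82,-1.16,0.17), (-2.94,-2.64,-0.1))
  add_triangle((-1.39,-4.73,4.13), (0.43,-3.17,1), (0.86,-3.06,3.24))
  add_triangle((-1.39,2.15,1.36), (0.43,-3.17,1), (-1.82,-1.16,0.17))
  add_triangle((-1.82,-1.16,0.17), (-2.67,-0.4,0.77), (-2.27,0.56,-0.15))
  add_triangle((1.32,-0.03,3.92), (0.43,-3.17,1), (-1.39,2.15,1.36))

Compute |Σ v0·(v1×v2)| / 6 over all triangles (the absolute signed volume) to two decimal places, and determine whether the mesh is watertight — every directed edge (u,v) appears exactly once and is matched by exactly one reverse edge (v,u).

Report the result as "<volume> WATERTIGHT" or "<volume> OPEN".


Per-triangle v0·(v1×v2)/6:
  t1: -0.2497
  t2: +3.2120
  t3: -0.2698
  t4: -0.8014
  t5: +2.0573
  t6: +1.1667
  t7: +1.2569
  t8: +1.6306
  t9: +0.9841
  t10: +2.7101
  t11: +5.2572
  t12: +15.6288
  t13: +1.2372
  t14: +1.1971
  t15: +0.9832
  t16: +0.5438
  t17: +0.5584
  t18: +0.6622
  t19: +2.0434
  t20: +1.7234
  t21: +6.9783
  t22: +1.7306
  t23: +0.9732
  t24: +0.8787
  t25: +1.2286
  t26: +1.3687
  t27: -0.7356
  t28: -0.3673
  t29: +1.9682
  t30: +0.3577
  t31: -1.0822
  t32: +6.2067
  t33: +0.6805
  t34: +5.3797
  t35: +0.9052
  t36: -0.1643
  t37: +3.0617
  t38: -2.2430
  t39: +0.4599
  t40: -3.6864
Σ = +65.4303 → |volume| = 65.43

Directed edges: 120 total, each appears once with its reverse present → watertight.

65.43 WATERTIGHT


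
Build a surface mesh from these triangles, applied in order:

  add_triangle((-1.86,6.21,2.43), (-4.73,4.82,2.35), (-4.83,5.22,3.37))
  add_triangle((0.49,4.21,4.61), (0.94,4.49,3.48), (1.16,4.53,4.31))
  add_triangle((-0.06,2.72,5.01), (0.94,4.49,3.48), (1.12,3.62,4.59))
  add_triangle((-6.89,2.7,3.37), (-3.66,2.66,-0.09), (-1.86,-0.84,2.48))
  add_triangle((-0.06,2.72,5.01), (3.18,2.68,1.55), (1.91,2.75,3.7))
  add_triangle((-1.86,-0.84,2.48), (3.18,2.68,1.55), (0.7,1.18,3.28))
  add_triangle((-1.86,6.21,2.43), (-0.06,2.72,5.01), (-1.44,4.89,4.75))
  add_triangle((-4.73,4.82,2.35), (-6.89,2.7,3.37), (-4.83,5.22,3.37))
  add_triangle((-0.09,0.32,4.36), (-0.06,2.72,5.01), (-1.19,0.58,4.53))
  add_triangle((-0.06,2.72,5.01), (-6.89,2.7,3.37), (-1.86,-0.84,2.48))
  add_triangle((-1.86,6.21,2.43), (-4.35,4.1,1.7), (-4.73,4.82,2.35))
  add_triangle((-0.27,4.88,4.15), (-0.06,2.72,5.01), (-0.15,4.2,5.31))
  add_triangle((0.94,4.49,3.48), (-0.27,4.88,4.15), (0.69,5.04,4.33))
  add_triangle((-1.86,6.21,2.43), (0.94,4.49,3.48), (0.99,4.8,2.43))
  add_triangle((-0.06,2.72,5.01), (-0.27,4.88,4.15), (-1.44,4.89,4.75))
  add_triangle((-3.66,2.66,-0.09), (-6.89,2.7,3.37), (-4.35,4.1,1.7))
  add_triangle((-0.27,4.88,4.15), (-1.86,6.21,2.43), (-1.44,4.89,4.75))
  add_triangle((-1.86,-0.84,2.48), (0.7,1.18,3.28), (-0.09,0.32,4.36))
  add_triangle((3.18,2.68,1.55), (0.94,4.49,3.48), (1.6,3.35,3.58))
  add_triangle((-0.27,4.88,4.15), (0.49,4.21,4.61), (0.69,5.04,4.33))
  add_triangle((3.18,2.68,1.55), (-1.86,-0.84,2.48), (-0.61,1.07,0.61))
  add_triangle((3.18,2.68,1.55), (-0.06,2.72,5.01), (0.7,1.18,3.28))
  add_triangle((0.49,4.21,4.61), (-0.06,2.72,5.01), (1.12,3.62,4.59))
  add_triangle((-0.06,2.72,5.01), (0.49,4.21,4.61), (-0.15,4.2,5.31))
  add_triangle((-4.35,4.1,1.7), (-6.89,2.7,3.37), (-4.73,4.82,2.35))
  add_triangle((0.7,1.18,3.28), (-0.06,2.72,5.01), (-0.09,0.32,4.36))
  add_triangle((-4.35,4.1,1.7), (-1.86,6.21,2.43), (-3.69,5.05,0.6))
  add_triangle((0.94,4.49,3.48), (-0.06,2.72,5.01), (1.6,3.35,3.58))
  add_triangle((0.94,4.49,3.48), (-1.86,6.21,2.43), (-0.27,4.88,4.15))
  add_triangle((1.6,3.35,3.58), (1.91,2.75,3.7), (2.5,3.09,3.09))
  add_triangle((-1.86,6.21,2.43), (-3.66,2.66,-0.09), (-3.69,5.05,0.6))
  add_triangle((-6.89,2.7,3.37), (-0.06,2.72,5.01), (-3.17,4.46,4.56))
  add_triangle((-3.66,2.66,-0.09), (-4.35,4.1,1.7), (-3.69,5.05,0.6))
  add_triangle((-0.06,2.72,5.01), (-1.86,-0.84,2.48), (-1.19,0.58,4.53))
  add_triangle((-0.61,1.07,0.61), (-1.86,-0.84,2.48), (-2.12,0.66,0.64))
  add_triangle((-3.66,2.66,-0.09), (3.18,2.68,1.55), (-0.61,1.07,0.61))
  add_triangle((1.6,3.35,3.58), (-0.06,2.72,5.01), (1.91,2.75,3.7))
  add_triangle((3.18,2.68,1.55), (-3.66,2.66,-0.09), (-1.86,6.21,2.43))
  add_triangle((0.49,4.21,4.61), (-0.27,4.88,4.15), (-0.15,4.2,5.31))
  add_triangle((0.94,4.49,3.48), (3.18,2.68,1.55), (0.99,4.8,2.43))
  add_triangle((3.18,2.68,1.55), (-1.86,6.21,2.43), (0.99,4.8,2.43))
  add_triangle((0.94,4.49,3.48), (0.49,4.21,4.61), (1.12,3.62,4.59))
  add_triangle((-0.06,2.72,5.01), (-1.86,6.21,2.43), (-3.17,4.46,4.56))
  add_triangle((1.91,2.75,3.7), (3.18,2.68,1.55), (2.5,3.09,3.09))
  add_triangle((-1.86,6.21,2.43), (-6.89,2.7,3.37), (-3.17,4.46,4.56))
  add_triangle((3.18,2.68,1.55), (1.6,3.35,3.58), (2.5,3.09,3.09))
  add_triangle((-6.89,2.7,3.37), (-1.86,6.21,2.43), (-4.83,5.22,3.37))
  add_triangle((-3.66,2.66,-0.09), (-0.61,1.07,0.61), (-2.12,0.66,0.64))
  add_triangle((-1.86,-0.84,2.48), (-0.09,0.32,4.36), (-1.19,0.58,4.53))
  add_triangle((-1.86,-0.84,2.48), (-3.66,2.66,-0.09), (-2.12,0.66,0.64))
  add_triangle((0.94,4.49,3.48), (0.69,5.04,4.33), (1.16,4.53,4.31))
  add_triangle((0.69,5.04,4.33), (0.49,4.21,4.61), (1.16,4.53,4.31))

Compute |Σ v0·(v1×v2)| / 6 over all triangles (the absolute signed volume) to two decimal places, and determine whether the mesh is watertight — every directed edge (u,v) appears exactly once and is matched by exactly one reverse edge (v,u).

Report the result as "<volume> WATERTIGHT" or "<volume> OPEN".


Per-triangle v0·(v1×v2)/6:
  t1: +2.9465
  t2: -0.4473
  t3: -1.6269
  t4: +1.1771
  t5: -1.0205
  t6: -0.0741
  t7: -2.1150
  t8: +3.2929
  t9: +1.8821
  t10: +13.8354
  t11: +1.1737
  t12: +0.0528
  t13: +0.3091
  t14: +3.0247
  t15: +2.6087
  t16: +4.5697
  t17: +3.4413
  t18: -0.6644
  t19: +2.2821
  t20: +0.7856
  t21: -2.4934
  t22: +2.7394
  t23: +1.1614
  t24: +0.7228
  t25: +1.5571
  t26: +1.2826
  t27: +4.6620
  t28: +2.4148
  t29: +3.1731
  t30: +0.5059
  t31: -1.5294
  t32: +9.0850
  t33: +2.2149
  t34: +0.7988
  t35: -0.8101
  t36: -1.3403
  t37: +1.2782
  t38: +3.1759
  t39: +0.9531
  t40: +2.5346
  t41: +1.0147
  t42: +0.8876
  t43: +9.6889
  t44: +0.3117
  t45: +13.3249
  t46: +0.5263
  t47: -0.5333
  t48: -0.6004
  t49: +1.1397
  t50: +0.4316
  t51: +0.2854
  t52: +0.4806
Σ = +94.4776 → |volume| = 94.48

Directed edges: 156 total, each appears once with its reverse present → watertight.

94.48 WATERTIGHT


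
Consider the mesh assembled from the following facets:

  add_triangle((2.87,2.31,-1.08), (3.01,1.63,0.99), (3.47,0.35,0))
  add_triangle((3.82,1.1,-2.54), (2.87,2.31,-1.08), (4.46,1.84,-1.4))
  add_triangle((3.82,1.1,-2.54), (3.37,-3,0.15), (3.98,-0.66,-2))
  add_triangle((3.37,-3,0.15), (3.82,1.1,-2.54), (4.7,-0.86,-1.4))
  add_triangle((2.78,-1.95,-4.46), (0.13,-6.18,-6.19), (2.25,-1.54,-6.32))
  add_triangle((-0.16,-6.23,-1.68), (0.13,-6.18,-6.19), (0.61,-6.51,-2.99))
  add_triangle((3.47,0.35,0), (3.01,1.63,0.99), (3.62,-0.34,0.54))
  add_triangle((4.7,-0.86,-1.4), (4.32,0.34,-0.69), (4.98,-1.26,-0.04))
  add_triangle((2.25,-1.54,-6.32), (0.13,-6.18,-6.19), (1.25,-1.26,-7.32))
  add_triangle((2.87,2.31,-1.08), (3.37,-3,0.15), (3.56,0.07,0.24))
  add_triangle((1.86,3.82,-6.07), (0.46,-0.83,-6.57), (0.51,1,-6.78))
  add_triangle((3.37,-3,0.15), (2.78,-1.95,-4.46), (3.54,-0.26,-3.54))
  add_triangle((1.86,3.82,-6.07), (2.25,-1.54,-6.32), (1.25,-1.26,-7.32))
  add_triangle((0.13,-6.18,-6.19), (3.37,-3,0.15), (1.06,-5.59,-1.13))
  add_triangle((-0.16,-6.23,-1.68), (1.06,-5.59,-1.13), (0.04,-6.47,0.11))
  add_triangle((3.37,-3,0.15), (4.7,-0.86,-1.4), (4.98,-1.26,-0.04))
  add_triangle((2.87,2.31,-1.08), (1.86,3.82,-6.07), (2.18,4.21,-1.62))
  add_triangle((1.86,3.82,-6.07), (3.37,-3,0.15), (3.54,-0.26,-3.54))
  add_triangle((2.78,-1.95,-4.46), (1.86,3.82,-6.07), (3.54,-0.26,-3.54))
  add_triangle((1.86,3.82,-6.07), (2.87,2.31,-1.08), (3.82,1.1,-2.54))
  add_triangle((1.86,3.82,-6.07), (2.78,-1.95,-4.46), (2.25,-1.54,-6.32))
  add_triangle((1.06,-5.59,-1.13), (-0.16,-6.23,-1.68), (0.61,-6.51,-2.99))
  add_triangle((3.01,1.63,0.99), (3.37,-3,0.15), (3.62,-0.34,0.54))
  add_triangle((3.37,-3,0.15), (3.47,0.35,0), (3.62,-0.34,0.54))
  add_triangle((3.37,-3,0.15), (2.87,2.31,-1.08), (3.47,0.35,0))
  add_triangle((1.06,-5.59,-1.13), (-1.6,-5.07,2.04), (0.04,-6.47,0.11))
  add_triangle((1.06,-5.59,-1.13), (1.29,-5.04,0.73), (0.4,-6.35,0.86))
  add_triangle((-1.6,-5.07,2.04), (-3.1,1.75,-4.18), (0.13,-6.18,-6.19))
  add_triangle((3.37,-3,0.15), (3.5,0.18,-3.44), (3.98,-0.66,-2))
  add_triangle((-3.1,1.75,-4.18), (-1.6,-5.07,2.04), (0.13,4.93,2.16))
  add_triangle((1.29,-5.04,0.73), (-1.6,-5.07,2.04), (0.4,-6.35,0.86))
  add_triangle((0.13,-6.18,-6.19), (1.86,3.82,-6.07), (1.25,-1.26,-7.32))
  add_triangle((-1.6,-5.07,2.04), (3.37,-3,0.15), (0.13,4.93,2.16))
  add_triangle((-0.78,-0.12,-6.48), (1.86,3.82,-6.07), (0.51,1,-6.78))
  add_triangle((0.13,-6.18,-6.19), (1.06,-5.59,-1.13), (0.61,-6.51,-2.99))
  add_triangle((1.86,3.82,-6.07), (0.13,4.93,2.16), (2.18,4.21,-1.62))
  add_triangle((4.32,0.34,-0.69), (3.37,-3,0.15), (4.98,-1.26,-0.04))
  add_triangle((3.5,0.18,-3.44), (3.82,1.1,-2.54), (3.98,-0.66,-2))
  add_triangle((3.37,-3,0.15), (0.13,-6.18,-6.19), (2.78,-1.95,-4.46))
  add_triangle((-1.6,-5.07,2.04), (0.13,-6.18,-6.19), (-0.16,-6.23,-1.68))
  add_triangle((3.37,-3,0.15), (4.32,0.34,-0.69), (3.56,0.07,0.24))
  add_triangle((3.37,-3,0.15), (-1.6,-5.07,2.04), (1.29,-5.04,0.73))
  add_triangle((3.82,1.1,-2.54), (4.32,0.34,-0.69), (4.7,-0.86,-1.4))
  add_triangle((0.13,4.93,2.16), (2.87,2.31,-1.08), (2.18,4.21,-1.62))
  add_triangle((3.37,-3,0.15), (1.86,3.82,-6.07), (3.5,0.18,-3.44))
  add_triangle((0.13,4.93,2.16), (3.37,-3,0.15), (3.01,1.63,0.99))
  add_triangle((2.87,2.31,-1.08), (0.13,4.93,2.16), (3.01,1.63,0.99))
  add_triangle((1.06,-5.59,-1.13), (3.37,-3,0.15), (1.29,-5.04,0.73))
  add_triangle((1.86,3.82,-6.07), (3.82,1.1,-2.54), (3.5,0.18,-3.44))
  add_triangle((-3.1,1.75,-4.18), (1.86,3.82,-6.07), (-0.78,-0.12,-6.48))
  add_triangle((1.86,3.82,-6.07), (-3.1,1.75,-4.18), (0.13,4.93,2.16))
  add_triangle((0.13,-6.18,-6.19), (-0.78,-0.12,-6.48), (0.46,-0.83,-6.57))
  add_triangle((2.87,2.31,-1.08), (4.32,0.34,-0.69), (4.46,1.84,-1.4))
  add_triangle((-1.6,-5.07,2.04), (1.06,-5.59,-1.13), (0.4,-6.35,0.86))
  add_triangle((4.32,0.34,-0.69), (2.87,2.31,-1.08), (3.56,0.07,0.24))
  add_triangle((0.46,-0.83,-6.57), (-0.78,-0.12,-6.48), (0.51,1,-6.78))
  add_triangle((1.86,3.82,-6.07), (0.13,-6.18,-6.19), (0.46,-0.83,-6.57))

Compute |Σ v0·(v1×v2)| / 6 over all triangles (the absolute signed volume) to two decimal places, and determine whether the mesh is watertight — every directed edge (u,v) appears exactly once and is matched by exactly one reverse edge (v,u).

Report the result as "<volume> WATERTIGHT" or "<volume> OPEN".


288.56 OPEN

Per-triangle v0·(v1×v2)/6:
  t1: +1.9853
  t2: +1.1857
  t3: +1.1151
  t4: +0.9917
  t5: +7.7521
  t6: +3.2803
  t7: +0.8180
  t8: +1.4412
  t9: +7.8166
  t10: -2.4201
  t11: +2.7399
  t12: +6.3540
  t13: +7.4028
  t14: +12.1597
  t15: +2.2371
  t16: +2.3796
  t17: +5.4185
  t18: +1.3802
  t19: +8.2582
  t20: +6.2972
  t21: +6.3807
  t22: +1.8473
  t23: +0.4689
  t24: +0.9819
  t25: +1.9108
  t26: +0.0054
  t27: +1.9778
  t28: +32.8876
  t29: +1.7925
  t30: +16.9758
  t31: +1.4893
  t32: +0.3639
  t33: +13.8410
  t34: +2.4828
  t35: +1.2495
  t36: +8.1563
  t37: -0.9573
  t38: +1.6202
  t39: +17.4389
  t40: +5.8820
  t41: +1.7969
  t42: +2.1614
  t43: +2.0827
  t44: +4.4400
  t45: +0.3303
  t46: +2.7883
  t47: +5.7370
  t48: +4.3283
  t49: +4.8743
  t50: +16.1417
  t51: +27.1687
  t52: +7.5243
  t53: +0.3655
  t54: +2.8194
  t55: +1.1193
  t56: +2.5350
  t57: +6.9582
Σ = +288.5598 → |volume| = 288.56

Directed edges: 171 total; 9 unmatched, e.g. (4.46,1.84,-1.4)→(3.82,1.1,-2.54) → open.


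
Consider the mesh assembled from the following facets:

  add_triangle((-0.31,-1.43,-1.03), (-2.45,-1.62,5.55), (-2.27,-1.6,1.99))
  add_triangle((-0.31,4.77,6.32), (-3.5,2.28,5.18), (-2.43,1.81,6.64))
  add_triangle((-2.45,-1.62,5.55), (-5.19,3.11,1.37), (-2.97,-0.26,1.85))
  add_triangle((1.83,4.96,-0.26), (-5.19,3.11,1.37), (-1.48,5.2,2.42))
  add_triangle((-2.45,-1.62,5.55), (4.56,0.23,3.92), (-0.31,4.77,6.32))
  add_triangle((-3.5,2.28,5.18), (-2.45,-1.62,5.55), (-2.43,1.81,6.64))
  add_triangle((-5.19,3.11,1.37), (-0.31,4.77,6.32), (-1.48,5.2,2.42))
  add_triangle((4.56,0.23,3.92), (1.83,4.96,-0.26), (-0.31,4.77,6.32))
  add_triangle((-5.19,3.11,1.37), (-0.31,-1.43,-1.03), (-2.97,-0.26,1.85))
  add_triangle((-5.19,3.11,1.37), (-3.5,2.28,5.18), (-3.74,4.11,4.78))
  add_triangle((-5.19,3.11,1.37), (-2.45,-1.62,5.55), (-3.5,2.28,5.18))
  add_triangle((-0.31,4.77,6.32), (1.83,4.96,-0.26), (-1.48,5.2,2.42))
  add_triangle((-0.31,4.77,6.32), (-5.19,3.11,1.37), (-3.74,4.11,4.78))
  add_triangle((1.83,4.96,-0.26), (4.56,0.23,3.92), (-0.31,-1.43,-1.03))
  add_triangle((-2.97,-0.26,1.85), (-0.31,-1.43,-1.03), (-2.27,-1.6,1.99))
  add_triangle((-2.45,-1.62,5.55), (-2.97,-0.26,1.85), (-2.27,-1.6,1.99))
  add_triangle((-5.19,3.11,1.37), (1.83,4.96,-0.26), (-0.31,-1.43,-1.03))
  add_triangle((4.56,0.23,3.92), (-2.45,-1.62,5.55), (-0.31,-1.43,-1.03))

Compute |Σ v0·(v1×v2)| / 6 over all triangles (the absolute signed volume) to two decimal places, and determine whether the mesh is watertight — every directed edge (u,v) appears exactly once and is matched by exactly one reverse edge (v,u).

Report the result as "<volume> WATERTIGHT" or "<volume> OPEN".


175.73 OPEN

Per-triangle v0·(v1×v2)/6:
  t1: +1.5068
  t2: +7.3341
  t3: +5.8035
  t4: +9.7993
  t5: +35.3367
  t6: +5.9646
  t7: +15.2268
  t8: +31.0337
  t9: +3.4516
  t10: +6.2810
  t11: +12.1439
  t12: +13.8510
  t13: +4.9551
  t14: +4.7951
  t15: +1.2484
  t16: +2.3904
  t17: +5.5131
  t18: +9.0980
Σ = +175.7329 → |volume| = 175.73

Directed edges: 54 total; 6 unmatched, e.g. (-0.31,4.77,6.32)→(-3.5,2.28,5.18) → open.


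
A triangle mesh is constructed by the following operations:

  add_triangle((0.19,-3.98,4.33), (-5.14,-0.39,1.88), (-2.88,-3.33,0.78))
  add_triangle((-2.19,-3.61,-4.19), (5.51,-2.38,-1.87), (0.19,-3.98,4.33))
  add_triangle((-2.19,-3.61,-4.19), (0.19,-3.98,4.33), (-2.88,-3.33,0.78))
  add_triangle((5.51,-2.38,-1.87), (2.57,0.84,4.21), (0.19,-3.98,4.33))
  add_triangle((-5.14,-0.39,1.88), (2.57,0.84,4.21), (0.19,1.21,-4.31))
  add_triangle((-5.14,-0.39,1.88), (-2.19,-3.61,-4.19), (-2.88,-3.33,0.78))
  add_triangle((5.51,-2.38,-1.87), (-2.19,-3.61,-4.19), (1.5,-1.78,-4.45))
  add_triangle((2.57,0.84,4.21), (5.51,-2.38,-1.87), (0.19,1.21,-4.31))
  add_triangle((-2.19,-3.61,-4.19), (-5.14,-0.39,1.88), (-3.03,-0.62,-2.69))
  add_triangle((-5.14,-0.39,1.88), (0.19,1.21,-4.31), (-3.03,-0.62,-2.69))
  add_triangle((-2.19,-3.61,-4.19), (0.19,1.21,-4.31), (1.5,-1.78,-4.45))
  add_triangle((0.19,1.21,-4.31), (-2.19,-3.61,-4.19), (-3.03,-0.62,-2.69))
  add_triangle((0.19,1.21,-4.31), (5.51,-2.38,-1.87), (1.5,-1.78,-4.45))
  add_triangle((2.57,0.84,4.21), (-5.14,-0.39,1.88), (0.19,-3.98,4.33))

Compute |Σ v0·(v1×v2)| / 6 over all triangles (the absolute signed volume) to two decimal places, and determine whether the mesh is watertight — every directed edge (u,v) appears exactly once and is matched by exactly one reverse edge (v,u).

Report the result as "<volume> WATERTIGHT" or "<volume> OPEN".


193.90 WATERTIGHT

Per-triangle v0·(v1×v2)/6:
  t1: +12.6623
  t2: +36.0451
  t3: +11.9088
  t4: +26.0621
  t5: +7.6178
  t6: +12.4970
  t7: +11.3596
  t8: +13.6333
  t9: +9.5377
  t10: +5.3073
  t11: +9.6503
  t12: +8.4795
  t13: +9.0899
  t14: +20.0536
Σ = +193.9044 → |volume| = 193.90

Directed edges: 42 total, each appears once with its reverse present → watertight.


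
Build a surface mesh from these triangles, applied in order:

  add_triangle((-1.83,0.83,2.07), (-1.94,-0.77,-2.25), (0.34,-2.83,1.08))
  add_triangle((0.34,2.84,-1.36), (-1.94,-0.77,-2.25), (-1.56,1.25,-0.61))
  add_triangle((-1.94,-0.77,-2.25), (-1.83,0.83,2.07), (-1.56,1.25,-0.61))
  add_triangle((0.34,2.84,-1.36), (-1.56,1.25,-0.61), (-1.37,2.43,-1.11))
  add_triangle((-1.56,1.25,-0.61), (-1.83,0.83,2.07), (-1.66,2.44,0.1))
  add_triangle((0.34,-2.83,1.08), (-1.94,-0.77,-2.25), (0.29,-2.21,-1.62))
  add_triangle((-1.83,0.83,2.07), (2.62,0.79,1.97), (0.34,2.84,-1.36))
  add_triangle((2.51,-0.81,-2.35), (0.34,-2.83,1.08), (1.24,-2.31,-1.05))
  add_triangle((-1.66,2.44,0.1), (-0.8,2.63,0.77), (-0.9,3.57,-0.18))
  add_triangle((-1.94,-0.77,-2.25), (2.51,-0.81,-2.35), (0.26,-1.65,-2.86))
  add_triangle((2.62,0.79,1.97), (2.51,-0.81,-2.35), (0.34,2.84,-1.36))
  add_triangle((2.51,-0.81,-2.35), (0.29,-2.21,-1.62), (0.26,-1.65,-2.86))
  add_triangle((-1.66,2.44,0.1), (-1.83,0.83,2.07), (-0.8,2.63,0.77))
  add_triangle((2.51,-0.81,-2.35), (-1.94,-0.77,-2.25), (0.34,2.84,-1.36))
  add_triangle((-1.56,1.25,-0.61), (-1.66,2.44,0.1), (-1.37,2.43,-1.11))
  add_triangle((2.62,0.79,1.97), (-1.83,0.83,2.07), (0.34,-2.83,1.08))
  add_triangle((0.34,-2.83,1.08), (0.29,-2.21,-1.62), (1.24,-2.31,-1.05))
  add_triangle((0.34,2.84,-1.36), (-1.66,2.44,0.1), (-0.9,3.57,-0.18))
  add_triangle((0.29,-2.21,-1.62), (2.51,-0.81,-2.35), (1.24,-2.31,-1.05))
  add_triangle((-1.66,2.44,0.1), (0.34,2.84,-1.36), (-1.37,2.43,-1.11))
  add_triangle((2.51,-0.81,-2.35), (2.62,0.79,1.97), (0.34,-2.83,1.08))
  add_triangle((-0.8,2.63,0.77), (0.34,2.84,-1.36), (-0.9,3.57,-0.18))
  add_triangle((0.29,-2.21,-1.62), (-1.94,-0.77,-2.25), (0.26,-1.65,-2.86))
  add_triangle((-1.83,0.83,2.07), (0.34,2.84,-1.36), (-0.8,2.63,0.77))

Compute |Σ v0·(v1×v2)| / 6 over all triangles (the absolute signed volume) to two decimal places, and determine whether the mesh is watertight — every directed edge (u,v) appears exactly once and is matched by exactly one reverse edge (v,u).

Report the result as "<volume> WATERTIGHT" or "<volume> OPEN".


50.27 WATERTIGHT

Per-triangle v0·(v1×v2)/6:
  t1: +4.3642
  t2: +2.1092
  t3: +1.9303
  t4: +0.0524
  t5: +0.9278
  t6: +2.3910
  t7: +5.0941
  t8: +0.9909
  t9: +0.5430
  t10: +1.1359
  t11: +6.1705
  t12: +1.4332
  t13: +1.1598
  t14: +5.6261
  t15: +0.4252
  t16: +4.9101
  t17: +1.0960
  t18: +0.6164
  t19: +1.1756
  t20: +0.9476
  t21: +5.9900
  t22: +0.4679
  t23: +1.2678
  t24: -0.5513
Σ = +50.2736 → |volume| = 50.27

Directed edges: 72 total, each appears once with its reverse present → watertight.


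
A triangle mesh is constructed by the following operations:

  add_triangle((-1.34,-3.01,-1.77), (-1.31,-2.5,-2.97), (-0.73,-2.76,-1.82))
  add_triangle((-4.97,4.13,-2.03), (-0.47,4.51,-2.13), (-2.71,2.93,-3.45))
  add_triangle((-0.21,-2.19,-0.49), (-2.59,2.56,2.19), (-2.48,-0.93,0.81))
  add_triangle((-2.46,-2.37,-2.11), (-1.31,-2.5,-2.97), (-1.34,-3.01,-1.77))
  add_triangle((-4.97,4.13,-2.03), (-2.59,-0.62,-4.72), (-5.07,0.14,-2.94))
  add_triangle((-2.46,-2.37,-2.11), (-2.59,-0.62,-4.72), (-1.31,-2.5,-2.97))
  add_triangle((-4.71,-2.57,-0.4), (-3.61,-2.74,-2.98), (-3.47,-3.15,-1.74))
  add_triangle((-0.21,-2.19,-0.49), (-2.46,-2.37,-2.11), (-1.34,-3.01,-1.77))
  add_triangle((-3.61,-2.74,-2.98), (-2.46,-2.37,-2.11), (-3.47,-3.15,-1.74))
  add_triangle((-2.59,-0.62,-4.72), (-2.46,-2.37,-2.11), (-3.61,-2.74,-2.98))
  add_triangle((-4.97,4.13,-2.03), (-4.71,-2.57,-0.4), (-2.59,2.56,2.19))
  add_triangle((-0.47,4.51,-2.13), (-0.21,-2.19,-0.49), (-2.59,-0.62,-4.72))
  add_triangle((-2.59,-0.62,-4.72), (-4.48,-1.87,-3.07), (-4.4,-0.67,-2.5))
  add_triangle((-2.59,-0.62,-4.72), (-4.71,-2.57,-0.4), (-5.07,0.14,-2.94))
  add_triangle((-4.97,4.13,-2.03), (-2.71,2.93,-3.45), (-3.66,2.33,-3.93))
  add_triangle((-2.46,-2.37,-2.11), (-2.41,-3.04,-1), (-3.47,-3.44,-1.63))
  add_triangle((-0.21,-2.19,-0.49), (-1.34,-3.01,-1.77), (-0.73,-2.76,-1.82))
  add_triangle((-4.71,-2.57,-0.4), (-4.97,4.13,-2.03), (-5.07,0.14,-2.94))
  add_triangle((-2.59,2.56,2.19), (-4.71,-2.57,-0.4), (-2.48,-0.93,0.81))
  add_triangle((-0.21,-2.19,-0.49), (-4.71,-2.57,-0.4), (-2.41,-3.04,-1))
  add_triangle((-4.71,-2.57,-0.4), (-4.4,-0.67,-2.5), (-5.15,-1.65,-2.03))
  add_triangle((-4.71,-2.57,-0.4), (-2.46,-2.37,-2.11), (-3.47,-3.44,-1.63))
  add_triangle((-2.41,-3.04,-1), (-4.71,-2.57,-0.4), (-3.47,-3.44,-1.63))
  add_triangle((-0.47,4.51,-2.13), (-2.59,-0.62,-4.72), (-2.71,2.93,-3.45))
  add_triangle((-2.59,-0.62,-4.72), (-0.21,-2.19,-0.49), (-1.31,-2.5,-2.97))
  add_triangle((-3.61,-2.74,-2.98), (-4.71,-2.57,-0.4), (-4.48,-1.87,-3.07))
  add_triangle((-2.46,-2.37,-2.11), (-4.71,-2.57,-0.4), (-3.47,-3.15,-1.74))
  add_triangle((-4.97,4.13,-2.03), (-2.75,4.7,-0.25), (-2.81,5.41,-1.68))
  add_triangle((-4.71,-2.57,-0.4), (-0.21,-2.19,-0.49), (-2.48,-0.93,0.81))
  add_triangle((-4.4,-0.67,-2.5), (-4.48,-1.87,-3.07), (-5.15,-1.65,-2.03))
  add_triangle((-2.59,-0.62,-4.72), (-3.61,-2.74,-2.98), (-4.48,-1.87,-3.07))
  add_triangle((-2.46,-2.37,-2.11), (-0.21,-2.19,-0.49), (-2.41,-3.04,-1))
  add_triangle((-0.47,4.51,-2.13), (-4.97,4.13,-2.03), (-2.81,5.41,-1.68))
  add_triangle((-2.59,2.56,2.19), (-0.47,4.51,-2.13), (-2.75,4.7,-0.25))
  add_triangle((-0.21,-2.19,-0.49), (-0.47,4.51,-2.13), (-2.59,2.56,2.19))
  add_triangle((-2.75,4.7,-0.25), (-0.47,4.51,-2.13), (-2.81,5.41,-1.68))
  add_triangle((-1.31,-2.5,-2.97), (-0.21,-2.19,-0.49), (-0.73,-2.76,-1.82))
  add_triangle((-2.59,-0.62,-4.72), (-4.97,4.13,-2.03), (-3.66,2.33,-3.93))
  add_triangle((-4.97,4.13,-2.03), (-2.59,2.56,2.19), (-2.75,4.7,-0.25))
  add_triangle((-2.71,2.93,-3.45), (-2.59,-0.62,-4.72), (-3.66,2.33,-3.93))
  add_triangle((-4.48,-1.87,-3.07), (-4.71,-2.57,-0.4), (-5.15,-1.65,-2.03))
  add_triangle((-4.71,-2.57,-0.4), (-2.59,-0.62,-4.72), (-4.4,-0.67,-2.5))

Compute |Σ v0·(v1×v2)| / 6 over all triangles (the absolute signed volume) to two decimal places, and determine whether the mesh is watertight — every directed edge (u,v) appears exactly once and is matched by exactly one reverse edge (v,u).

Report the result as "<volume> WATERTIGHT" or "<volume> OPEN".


102.86 WATERTIGHT

Per-triangle v0·(v1×v2)/6:
  t1: +0.3947
  t2: +6.9068
  t3: +0.3576
  t4: +0.9863
  t5: +10.3597
  t6: +2.6877
  t7: +1.7633
  t8: +0.2874
  t9: +0.3648
  t10: +0.8454
  t11: +17.9586
  t12: +1.3903
  t13: +2.7428
  t14: +8.7045
  t15: +2.7484
  t16: +0.3540
  t17: +0.2752
  t18: +9.8092
  t19: +2.3827
  t20: +0.6564
  t21: +0.2276
  t22: +1.2308
  t23: +0.8426
  t24: +4.9378
  t25: -0.4369
  t26: +2.8318
  t27: -0.7093
  t28: +3.2888
  t29: +1.5059
  t30: +1.1136
  t31: +2.8860
  t32: +0.9609
  t33: +3.1201
  t34: +2.3350
  t35: -3.7815
  t36: +1.8391
  t37: -0.0603
  t38: +3.4338
  t39: +6.2016
  t40: +2.1724
  t41: +1.7310
  t42: -4.7903
Σ = +102.8564 → |volume| = 102.86

Directed edges: 126 total, each appears once with its reverse present → watertight.


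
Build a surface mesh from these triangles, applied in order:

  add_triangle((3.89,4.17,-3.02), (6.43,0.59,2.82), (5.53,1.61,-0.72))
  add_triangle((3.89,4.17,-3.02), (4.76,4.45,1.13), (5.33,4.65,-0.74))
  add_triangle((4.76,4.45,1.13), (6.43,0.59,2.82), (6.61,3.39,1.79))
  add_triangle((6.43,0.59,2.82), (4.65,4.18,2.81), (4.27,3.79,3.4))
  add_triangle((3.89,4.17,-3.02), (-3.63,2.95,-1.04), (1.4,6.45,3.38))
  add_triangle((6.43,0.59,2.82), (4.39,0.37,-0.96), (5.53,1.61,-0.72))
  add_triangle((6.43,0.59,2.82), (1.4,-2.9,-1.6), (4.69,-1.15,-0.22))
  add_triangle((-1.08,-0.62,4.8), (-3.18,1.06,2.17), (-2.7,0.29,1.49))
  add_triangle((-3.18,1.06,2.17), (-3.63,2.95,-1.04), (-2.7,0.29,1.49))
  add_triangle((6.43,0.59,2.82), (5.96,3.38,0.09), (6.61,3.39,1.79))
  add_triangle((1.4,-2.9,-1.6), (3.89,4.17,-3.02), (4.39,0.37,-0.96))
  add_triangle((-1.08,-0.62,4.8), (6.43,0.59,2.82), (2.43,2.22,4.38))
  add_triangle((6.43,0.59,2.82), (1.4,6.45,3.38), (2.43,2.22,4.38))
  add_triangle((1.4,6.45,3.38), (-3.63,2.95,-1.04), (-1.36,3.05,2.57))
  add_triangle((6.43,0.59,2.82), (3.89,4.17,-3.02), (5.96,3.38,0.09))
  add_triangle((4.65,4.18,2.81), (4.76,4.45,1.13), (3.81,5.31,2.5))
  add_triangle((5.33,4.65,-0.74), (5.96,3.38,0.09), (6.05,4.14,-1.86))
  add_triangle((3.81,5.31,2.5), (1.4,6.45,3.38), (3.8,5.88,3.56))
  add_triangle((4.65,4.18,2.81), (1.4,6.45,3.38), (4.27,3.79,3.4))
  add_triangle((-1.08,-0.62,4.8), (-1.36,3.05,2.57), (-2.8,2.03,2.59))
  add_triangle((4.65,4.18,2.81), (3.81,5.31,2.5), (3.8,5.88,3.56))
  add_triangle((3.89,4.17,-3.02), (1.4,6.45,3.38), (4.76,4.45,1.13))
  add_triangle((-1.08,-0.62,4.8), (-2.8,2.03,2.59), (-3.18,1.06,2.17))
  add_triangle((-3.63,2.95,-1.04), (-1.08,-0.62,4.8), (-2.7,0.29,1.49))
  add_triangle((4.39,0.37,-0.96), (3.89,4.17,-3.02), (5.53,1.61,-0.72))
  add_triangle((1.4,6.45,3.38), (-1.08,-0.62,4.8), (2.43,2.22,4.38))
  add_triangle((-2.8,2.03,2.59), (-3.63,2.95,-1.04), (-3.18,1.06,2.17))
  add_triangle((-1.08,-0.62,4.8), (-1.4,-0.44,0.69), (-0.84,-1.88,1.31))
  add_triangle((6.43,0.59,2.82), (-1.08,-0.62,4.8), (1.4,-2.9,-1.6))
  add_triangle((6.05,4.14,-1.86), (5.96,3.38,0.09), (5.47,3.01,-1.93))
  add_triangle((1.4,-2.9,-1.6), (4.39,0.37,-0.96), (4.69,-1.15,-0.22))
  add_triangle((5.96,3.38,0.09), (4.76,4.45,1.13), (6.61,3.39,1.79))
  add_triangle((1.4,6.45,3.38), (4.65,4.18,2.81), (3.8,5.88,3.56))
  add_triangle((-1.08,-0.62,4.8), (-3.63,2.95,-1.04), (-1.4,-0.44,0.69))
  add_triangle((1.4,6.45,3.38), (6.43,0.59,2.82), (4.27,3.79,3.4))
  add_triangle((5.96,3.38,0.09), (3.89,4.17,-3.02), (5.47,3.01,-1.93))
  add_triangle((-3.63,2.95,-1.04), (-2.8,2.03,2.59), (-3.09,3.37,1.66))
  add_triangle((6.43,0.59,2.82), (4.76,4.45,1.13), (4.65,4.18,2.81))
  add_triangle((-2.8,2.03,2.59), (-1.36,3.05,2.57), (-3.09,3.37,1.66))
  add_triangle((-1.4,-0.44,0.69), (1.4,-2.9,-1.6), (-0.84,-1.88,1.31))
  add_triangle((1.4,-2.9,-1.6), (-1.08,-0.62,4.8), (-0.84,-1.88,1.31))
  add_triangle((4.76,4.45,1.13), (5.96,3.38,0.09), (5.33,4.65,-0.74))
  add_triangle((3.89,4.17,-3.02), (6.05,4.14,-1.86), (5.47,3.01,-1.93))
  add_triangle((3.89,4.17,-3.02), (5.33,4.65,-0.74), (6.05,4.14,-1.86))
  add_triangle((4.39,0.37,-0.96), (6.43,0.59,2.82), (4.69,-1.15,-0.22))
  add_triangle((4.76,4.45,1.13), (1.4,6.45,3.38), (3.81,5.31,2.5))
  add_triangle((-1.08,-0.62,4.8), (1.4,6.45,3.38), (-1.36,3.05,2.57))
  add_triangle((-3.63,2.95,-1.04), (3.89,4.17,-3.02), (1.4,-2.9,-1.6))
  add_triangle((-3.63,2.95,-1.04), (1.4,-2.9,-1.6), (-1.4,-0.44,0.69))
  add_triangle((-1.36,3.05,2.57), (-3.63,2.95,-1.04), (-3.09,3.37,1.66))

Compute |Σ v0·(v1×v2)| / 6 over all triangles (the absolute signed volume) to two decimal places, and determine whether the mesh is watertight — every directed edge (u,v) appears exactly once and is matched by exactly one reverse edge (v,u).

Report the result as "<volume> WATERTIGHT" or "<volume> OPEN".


251.20 WATERTIGHT

Per-triangle v0·(v1×v2)/6:
  t1: +7.2684
  t2: +1.8899
  t3: +1.9129
  t4: +3.3368
  t5: +32.1924
  t6: +3.5199
  t7: +3.6400
  t8: +1.4966
  t9: +1.4621
  t10: +4.1617
  t11: +8.4275
  t12: +13.1366
  t13: +16.5332
  t14: +10.0816
  t15: +4.0356
  t16: +2.5777
  t17: +2.5764
  t18: +2.1342
  t19: +3.3928
  t20: +4.5201
  t21: +1.4688
  t22: +17.3736
  t23: +2.7144
  t24: -3.8353
  t25: +3.1912
  t26: +14.0020
  t27: +2.6707
  t28: +1.5506
  t29: +18.3516
  t30: +1.5959
  t31: +3.2418
  t32: +3.3159
  t33: -0.2452
  t34: +3.8885
  t35: -0.2738
  t36: -4.2080
  t37: +2.1406
  t38: +7.1662
  t39: +1.8459
  t40: +1.0414
  t41: +2.7785
  t42: +3.1371
  t43: +1.7260
  t44: +3.2107
  t45: +4.8065
  t46: +2.2810
  t47: +10.1522
  t48: +13.2838
  t49: +3.0734
  t50: +1.4569
Σ = +251.1994 → |volume| = 251.20

Directed edges: 150 total, each appears once with its reverse present → watertight.


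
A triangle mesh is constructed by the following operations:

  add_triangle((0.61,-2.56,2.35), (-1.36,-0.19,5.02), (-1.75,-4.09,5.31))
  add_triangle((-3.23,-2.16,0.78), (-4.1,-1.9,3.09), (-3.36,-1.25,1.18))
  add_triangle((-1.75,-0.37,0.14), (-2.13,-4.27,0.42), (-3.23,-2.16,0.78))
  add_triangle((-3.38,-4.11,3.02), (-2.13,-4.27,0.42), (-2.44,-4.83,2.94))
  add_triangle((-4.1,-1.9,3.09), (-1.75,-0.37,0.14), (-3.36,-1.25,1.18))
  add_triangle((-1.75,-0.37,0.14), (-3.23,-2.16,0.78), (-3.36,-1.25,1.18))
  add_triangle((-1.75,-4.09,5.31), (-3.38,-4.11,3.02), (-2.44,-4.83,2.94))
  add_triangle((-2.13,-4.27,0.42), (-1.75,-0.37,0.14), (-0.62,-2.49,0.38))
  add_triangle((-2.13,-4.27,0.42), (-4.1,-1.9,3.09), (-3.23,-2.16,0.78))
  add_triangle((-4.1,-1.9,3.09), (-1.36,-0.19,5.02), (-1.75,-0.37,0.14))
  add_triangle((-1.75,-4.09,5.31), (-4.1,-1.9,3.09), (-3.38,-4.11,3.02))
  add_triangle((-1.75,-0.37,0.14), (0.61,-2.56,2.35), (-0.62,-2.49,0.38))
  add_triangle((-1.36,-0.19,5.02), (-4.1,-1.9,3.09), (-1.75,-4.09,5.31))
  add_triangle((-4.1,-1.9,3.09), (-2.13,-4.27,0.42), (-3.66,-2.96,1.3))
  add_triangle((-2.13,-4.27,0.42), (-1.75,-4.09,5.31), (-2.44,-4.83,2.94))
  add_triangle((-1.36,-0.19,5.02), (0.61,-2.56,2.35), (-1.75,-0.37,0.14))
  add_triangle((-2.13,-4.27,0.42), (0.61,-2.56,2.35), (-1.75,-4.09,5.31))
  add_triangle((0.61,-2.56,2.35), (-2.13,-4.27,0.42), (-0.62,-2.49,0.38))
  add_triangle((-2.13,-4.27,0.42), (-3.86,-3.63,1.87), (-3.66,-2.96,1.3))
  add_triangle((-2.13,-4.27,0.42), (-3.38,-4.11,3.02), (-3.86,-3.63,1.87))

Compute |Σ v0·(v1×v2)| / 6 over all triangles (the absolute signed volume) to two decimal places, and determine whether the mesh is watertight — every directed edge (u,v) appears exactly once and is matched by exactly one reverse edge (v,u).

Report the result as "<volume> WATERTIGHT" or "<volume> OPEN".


35.76 OPEN

Per-triangle v0·(v1×v2)/6:
  t1: +4.7003
  t2: +0.9599
  t3: +0.4736
  t4: +2.2757
  t5: +0.1601
  t6: +0.3105
  t7: +3.0920
  t8: -0.1964
  t9: +3.1740
  t10: +1.5585
  t11: +5.8782
  t12: -1.3913
  t13: +10.1522
  t14: -2.2480
  t15: +0.6162
  t16: -3.9200
  t17: +6.1573
  t18: +0.7475
  t19: +0.8797
  t20: +2.3829
Σ = +35.7628 → |volume| = 35.76

Directed edges: 60 total; 4 unmatched, e.g. (-4.1,-1.9,3.09)→(-3.38,-4.11,3.02) → open.


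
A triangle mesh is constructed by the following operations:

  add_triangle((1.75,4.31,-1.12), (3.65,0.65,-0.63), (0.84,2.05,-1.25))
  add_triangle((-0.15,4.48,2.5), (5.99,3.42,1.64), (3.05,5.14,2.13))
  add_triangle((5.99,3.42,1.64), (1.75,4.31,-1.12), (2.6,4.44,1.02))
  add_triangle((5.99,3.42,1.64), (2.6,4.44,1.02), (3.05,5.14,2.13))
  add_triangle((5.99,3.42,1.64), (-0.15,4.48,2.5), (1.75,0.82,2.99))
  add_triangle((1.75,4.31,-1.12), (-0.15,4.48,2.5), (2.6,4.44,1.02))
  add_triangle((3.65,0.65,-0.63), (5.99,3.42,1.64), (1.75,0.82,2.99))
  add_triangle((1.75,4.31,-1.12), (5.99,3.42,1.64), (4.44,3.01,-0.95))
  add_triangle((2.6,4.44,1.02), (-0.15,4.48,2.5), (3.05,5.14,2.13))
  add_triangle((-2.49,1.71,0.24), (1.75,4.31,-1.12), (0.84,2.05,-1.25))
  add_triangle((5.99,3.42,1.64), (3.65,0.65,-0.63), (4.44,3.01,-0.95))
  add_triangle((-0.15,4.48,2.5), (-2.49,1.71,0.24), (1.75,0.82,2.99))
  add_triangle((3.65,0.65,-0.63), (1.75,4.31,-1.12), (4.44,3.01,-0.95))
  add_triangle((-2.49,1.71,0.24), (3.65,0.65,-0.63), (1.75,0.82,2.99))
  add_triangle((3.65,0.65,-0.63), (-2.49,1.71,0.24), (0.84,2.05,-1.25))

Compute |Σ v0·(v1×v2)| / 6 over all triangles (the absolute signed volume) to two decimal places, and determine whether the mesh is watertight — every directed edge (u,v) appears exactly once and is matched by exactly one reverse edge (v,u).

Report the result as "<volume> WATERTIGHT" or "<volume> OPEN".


Per-triangle v0·(v1×v2)/6:
  t1: +1.7421
  t2: +2.7193
  t3: +5.7369
  t4: +2.7753
  t5: +11.8991
  t6: +5.1730
  t7: +3.8860
  t8: +6.3998
  t9: +1.9917
  t10: +1.6370
  t11: +3.8729
  t12: +3.6521
  t13: +0.6576
  t14: -4.3713
  t15: -1.2282
Σ = +46.5433 → |volume| = 46.54

Directed edges: 45 total; 3 unmatched, e.g. (1.75,4.31,-1.12)→(-0.15,4.48,2.5) → open.

46.54 OPEN


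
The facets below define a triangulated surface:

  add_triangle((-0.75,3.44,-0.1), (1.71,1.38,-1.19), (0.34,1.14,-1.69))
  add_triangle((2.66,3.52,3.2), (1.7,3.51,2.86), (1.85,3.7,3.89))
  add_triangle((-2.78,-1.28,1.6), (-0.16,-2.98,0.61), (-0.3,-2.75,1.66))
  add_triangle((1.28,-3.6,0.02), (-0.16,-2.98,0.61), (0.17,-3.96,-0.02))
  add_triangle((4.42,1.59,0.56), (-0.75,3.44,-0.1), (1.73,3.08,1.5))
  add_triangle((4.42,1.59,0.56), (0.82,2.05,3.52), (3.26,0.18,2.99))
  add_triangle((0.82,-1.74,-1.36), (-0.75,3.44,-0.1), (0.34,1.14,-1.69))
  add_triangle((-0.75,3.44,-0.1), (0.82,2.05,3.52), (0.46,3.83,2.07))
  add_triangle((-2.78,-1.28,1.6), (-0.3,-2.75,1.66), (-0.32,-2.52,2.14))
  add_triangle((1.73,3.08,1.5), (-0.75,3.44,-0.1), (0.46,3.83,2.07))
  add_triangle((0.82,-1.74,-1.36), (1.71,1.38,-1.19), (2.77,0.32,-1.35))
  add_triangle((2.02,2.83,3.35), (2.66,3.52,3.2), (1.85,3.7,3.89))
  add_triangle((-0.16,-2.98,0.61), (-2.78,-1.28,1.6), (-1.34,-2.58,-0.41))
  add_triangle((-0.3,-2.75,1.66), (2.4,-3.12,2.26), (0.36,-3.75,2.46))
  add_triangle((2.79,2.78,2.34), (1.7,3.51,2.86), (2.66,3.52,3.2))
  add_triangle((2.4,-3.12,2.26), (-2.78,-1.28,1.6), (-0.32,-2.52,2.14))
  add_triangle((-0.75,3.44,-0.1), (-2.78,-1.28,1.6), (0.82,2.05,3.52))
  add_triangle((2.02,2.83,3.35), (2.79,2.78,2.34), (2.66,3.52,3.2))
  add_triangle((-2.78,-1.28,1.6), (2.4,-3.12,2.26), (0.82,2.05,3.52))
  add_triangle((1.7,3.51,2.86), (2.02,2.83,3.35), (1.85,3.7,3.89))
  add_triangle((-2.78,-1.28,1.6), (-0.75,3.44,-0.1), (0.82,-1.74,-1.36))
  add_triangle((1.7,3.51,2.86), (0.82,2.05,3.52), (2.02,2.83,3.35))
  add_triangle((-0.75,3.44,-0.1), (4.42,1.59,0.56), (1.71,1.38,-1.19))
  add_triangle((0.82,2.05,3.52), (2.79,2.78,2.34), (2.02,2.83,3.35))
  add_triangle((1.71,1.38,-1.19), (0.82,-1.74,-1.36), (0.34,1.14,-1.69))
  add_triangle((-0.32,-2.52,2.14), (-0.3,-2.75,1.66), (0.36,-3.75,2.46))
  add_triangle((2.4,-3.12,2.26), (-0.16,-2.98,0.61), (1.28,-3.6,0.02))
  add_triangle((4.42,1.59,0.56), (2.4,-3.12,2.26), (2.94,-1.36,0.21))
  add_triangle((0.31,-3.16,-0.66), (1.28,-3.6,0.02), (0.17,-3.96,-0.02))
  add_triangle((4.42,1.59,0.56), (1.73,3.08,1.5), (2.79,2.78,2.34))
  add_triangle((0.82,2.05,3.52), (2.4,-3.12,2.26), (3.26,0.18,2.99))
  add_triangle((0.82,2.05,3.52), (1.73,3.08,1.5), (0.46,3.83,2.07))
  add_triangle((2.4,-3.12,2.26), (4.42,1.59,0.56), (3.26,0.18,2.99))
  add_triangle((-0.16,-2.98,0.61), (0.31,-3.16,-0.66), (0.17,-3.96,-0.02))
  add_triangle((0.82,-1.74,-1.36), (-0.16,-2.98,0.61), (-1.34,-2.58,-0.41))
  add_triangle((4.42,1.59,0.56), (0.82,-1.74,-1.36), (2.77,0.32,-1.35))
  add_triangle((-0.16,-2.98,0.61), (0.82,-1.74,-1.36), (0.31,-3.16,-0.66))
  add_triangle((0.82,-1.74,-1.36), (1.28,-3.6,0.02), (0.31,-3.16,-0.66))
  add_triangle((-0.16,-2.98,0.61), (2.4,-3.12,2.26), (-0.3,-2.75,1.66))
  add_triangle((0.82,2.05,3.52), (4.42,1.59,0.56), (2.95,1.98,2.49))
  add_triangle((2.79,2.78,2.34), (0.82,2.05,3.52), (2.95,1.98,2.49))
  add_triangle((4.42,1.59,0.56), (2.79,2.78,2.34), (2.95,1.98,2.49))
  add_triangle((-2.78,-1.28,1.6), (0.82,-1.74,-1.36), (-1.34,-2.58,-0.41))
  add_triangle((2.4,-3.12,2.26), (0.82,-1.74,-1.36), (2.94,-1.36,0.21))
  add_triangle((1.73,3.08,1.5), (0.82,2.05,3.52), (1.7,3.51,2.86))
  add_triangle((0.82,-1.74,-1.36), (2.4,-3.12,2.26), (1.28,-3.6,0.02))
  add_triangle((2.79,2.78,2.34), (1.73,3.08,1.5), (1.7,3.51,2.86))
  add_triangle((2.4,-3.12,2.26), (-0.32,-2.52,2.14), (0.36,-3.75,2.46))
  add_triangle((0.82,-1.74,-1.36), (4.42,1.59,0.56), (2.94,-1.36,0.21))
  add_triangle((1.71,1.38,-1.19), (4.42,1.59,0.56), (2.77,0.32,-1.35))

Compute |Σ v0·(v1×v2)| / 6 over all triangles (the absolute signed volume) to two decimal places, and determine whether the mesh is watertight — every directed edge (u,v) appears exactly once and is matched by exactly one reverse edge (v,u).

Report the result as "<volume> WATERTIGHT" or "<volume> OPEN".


85.61 WATERTIGHT

Per-triangle v0·(v1×v2)/6:
  t1: +1.5222
  t2: +0.4778
  t3: +1.3761
  t4: +0.4715
  t5: +3.5093
  t6: +5.8299
  t7: +0.0574
  t8: +1.0733
  t9: +0.7318
  t10: +1.8232
  t11: +0.8263
  t12: +0.3948
  t13: +2.0617
  t14: +0.1139
  t15: +0.2384
  t16: +0.1743
  t17: +7.4133
  t18: +0.3012
  t19: +10.6363
  t20: -0.2970
  t21: +2.0792
  t22: +0.8082
  t23: +3.8414
  t24: +0.1270
  t25: +1.1896
  t26: +0.2222
  t27: +2.1006
  t28: +3.9602
  t29: +0.4828
  t30: +1.9205
  t31: +4.9555
  t32: +2.1544
  t33: +6.1315
  t34: +0.0505
  t35: +1.4497
  t36: +1.8204
  t37: -0.1840
  t38: +0.7504
  t39: +1.5217
  t40: -0.4238
  t41: +1.2726
  t42: +1.4247
  t43: -0.3512
  t44: +2.7895
  t45: -0.1557
  t46: +1.3316
  t47: +0.8630
  t48: +0.7141
  t49: +2.3636
  t50: +1.6594
Σ = +85.6051 → |volume| = 85.61

Directed edges: 150 total, each appears once with its reverse present → watertight.


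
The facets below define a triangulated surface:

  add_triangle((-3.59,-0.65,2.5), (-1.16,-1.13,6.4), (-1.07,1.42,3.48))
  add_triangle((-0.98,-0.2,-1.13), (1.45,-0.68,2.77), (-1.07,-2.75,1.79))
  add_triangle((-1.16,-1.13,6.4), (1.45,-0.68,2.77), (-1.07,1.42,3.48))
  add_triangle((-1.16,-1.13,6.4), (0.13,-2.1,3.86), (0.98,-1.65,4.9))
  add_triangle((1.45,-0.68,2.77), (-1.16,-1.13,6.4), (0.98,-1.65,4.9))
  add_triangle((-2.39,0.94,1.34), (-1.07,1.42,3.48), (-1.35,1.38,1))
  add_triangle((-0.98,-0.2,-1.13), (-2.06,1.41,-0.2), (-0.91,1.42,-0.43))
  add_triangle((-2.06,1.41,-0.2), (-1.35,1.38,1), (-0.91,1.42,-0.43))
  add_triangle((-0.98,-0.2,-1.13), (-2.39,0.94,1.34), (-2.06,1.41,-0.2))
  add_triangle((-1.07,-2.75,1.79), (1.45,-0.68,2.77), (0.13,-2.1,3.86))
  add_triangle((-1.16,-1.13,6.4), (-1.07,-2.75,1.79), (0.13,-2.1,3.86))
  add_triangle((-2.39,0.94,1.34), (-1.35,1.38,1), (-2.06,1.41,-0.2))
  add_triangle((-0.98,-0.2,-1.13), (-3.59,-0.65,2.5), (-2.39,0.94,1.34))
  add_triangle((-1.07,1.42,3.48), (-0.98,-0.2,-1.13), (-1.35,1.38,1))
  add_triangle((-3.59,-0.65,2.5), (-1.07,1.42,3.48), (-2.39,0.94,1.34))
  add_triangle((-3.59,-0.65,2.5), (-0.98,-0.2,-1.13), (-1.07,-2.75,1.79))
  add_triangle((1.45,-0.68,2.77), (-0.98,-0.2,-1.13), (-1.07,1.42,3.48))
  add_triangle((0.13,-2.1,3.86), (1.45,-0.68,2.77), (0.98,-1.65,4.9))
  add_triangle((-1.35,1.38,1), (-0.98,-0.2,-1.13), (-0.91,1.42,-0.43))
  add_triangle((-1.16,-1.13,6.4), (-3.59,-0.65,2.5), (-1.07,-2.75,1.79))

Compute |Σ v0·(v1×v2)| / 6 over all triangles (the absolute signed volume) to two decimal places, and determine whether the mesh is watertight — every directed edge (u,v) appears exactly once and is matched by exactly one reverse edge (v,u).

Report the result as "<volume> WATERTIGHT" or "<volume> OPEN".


34.69 WATERTIGHT

Per-triangle v0·(v1×v2)/6:
  t1: +6.9050
  t2: +0.0279
  t3: +4.1467
  t4: +2.1320
  t5: +1.2538
  t6: +0.8773
  t7: +0.3854
  t8: +0.3630
  t9: +0.7172
  t10: +0.9489
  t11: +3.2819
  t12: +0.5163
  t13: +1.4930
  t14: -0.5905
  t15: +2.5595
  t16: +2.7862
  t17: -1.0452
  t18: +0.4530
  t19: -0.5031
  t20: +7.9781
Σ = +34.6866 → |volume| = 34.69

Directed edges: 60 total, each appears once with its reverse present → watertight.
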